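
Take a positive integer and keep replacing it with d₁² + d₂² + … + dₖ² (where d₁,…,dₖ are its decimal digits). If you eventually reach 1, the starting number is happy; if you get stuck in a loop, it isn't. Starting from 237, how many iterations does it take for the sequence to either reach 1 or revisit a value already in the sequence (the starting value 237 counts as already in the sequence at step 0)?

11

237 → 2² + 3² + 7² = 4 + 9 + 49 = 62
62 → 6² + 2² = 36 + 4 = 40
40 → 4² + 0² = 16 + 0 = 16
16 → 1² + 6² = 1 + 36 = 37
37 → 3² + 7² = 9 + 49 = 58
58 → 5² + 8² = 25 + 64 = 89
89 → 8² + 9² = 64 + 81 = 145
145 → 1² + 4² + 5² = 1 + 16 + 25 = 42
42 → 4² + 2² = 16 + 4 = 20
20 → 2² + 0² = 4 + 0 = 4
4 → 4² = 16  — 16 repeats.
That took 11 steps.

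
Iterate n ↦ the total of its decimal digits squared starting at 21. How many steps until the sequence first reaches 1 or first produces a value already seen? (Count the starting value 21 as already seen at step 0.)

13

21 → 2² + 1² = 5
5 → 5² = 25
25 → 2² + 5² = 29
29 → 2² + 9² = 85
85 → 8² + 5² = 89
89 → 8² + 9² = 145
145 → 1² + 4² + 5² = 42
42 → 4² + 2² = 20
20 → 2² + 0² = 4
4 → 4² = 16
16 → 1² + 6² = 37
37 → 3² + 7² = 58
58 → 5² + 8² = 89  — 89 repeats.
That took 13 steps.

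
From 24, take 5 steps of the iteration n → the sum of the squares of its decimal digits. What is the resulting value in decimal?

58

24 → 20
20 → 4
4 → 16
16 → 37
37 → 58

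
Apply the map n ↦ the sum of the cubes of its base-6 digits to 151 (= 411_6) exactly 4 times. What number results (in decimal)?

151 = (4,1,1)_6 → 4³ + 1³ + 1³ = 66
66 = (1,5,0)_6 → 1³ + 5³ + 0³ = 126
126 = (3,3,0)_6 → 3³ + 3³ + 0³ = 54
54 = (1,3,0)_6 → 1³ + 3³ + 0³ = 28

28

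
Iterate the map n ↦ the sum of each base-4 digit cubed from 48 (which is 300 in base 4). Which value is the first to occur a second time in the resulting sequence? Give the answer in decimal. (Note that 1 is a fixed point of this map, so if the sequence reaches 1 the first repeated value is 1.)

48 = (3,0,0)_4 → 27
27 = (1,2,3)_4 → 36
36 = (2,1,0)_4 → 9
9 = (2,1)_4 → 9  — 9 already appeared earlier.

9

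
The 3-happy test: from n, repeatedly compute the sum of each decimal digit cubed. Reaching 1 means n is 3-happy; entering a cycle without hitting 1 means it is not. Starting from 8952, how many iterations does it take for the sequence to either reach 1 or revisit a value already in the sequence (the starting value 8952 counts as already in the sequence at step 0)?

13

8952 → 8³ + 9³ + 5³ + 2³ = 512 + 729 + 125 + 8 = 1374
1374 → 1³ + 3³ + 7³ + 4³ = 1 + 27 + 343 + 64 = 435
435 → 4³ + 3³ + 5³ = 64 + 27 + 125 = 216
216 → 2³ + 1³ + 6³ = 8 + 1 + 216 = 225
225 → 2³ + 2³ + 5³ = 8 + 8 + 125 = 141
141 → 1³ + 4³ + 1³ = 1 + 64 + 1 = 66
66 → 6³ + 6³ = 216 + 216 = 432
432 → 4³ + 3³ + 2³ = 64 + 27 + 8 = 99
99 → 9³ + 9³ = 729 + 729 = 1458
1458 → 1³ + 4³ + 5³ + 8³ = 1 + 64 + 125 + 512 = 702
702 → 7³ + 0³ + 2³ = 343 + 0 + 8 = 351
351 → 3³ + 5³ + 1³ = 27 + 125 + 1 = 153
153 → 1³ + 5³ + 3³ = 1 + 125 + 27 = 153  — 153 repeats.
That took 13 steps.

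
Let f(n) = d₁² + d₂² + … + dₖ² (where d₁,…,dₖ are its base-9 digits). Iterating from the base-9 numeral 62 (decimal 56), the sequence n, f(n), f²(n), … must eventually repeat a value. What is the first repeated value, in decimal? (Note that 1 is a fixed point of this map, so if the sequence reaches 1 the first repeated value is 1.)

56 = (6,2)_9 → 40
40 = (4,4)_9 → 32
32 = (3,5)_9 → 34
34 = (3,7)_9 → 58
58 = (6,4)_9 → 52
52 = (5,7)_9 → 74
74 = (8,2)_9 → 68
68 = (7,5)_9 → 74  — 74 already appeared earlier.

74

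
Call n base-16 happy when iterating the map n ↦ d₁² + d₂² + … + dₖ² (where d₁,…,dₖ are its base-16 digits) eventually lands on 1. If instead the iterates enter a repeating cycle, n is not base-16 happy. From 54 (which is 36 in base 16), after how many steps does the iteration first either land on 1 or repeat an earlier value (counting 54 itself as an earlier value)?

13

54 = (3,6)_16 → 3² + 6² = 45
45 = (2,13)_16 → 2² + 13² = 173
173 = (10,13)_16 → 10² + 13² = 269
269 = (1,0,13)_16 → 1² + 0² + 13² = 170
170 = (10,10)_16 → 10² + 10² = 200
200 = (12,8)_16 → 12² + 8² = 208
208 = (13,0)_16 → 13² + 0² = 169
169 = (10,9)_16 → 10² + 9² = 181
181 = (11,5)_16 → 11² + 5² = 146
146 = (9,2)_16 → 9² + 2² = 85
85 = (5,5)_16 → 5² + 5² = 50
50 = (3,2)_16 → 3² + 2² = 13
13 = (13)_16 → 13² = 169  — 169 repeats.
That took 13 steps.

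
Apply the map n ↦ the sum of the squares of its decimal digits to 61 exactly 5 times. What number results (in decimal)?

61 → 6² + 1² = 37
37 → 3² + 7² = 58
58 → 5² + 8² = 89
89 → 8² + 9² = 145
145 → 1² + 4² + 5² = 42

42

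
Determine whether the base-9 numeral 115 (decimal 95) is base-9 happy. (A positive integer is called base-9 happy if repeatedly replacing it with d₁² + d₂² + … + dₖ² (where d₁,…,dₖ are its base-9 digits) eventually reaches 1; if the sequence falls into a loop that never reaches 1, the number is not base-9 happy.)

base-9 happy

95 = (1,1,5)_9 → 1² + 1² + 5² = 1 + 1 + 25 = 27
27 = (3,0)_9 → 3² + 0² = 9 + 0 = 9
9 = (1,0)_9 → 1² + 0² = 1 + 0 = 1  — reached 1.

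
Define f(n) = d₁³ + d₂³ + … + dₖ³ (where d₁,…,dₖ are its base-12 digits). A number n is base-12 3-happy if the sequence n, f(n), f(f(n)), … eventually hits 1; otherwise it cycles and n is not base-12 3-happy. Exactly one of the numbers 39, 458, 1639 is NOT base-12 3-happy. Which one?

1639

39: 39 → 54 → 280 → 1396 → 1305 → 1458 → 1217 → 762 → 368 → 736 → 190 → 1028 → 856 → 1520 → 1728 → 1  — reaches 1 (base-12 3-happy)
458: 458 → 43 → 370 → 1224 → 728 → 637 → 190 → 1028 → 856 → 1520 → 1728 → 1  — reaches 1 (base-12 3-happy)
1639: 1639 → 1738 → 1001 → 1672 → 1738  — repeats 1738 (not base-12 3-happy)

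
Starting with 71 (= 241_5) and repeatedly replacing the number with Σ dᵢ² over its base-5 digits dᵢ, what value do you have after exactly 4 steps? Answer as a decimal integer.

13

71 = (2,4,1)_5 → 21
21 = (4,1)_5 → 17
17 = (3,2)_5 → 13
13 = (2,3)_5 → 13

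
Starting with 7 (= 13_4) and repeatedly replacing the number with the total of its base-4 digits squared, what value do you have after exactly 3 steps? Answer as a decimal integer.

4

7 = (1,3)_4 → 1² + 3² = 1 + 9 = 10
10 = (2,2)_4 → 2² + 2² = 4 + 4 = 8
8 = (2,0)_4 → 2² + 0² = 4 + 0 = 4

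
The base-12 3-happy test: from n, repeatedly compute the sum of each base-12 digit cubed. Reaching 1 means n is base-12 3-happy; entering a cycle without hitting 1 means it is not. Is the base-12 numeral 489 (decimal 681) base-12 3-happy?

base-12 3-happy

681 = (4,8,9)_12 → 1305
1305 = (9,0,9)_12 → 1458
1458 = (10,1,6)_12 → 1217
1217 = (8,5,5)_12 → 762
762 = (5,3,6)_12 → 368
368 = (2,6,8)_12 → 736
736 = (5,1,4)_12 → 190
190 = (1,3,10)_12 → 1028
1028 = (7,1,8)_12 → 856
856 = (5,11,4)_12 → 1520
1520 = (10,6,8)_12 → 1728
1728 = (1,0,0,0)_12 → 1  — reached 1.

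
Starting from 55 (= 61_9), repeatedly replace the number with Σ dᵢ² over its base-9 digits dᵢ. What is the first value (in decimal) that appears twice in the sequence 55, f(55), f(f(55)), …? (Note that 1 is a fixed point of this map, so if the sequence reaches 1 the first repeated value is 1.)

55 = (6,1)_9 → 37
37 = (4,1)_9 → 17
17 = (1,8)_9 → 65
65 = (7,2)_9 → 53
53 = (5,8)_9 → 89
89 = (1,0,8)_9 → 65  — 65 already appeared earlier.

65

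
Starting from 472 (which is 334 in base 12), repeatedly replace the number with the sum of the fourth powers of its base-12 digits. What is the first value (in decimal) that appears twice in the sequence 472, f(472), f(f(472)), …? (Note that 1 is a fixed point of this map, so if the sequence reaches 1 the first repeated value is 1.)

20016

472 = (3,3,4)_12 → 3⁴ + 3⁴ + 4⁴ = 418
418 = (2,10,10)_12 → 2⁴ + 10⁴ + 10⁴ = 20016
20016 = (11,7,0,0)_12 → 11⁴ + 7⁴ + 0⁴ + 0⁴ = 17042
17042 = (9,10,4,2)_12 → 9⁴ + 10⁴ + 4⁴ + 2⁴ = 16833
16833 = (9,8,10,9)_12 → 9⁴ + 8⁴ + 10⁴ + 9⁴ = 27218
27218 = (1,3,9,0,2)_12 → 1⁴ + 3⁴ + 9⁴ + 0⁴ + 2⁴ = 6659
6659 = (3,10,2,11)_12 → 3⁴ + 10⁴ + 2⁴ + 11⁴ = 24738
24738 = (1,2,3,9,6)_12 → 1⁴ + 2⁴ + 3⁴ + 9⁴ + 6⁴ = 7955
7955 = (4,7,2,11)_12 → 4⁴ + 7⁴ + 2⁴ + 11⁴ = 17314
17314 = (10,0,2,10)_12 → 10⁴ + 0⁴ + 2⁴ + 10⁴ = 20016  — 20016 already appeared earlier.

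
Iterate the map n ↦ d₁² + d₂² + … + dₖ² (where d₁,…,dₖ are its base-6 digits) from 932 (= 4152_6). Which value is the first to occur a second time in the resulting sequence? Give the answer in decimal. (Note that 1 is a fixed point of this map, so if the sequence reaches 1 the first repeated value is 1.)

932 = (4,1,5,2)_6 → 4² + 1² + 5² + 2² = 16 + 1 + 25 + 4 = 46
46 = (1,1,4)_6 → 1² + 1² + 4² = 1 + 1 + 16 = 18
18 = (3,0)_6 → 3² + 0² = 9 + 0 = 9
9 = (1,3)_6 → 1² + 3² = 1 + 9 = 10
10 = (1,4)_6 → 1² + 4² = 1 + 16 = 17
17 = (2,5)_6 → 2² + 5² = 4 + 25 = 29
29 = (4,5)_6 → 4² + 5² = 16 + 25 = 41
41 = (1,0,5)_6 → 1² + 0² + 5² = 1 + 0 + 25 = 26
26 = (4,2)_6 → 4² + 2² = 16 + 4 = 20
20 = (3,2)_6 → 3² + 2² = 9 + 4 = 13
13 = (2,1)_6 → 2² + 1² = 4 + 1 = 5
5 = (5)_6 → 5² = 25
25 = (4,1)_6 → 4² + 1² = 16 + 1 = 17  — 17 already appeared earlier.

17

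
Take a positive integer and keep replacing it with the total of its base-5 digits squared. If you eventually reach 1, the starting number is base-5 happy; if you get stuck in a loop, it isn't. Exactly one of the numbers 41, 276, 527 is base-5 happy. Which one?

41: 41 → 11 → 5 → 1  — reaches 1 (base-5 happy)
276: 276 → 6 → 2 → 4 → 16 → 10 → 4  — repeats 4 (not base-5 happy)
527: 527 → 21 → 17 → 13 → 13  — repeats 13 (not base-5 happy)

41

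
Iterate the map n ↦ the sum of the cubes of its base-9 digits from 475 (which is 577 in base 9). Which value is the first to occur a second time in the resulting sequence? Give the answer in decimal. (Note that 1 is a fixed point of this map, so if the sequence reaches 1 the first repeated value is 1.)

475 = (5,7,7)_9 → 811
811 = (1,1,0,1)_9 → 3
3 = (3)_9 → 27
27 = (3,0)_9 → 27  — 27 already appeared earlier.

27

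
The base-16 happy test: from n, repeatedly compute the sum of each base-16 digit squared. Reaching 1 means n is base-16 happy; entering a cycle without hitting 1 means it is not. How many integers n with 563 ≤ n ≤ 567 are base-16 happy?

563: 563 → 22 → 37 → 29 → 170 → 200 → 208 → 169 → 181 → 146 → 85 → 50 → 13 → 169  (repeats 169)
564: 564 → 29 → 170 → 200 → 208 → 169 → 181 → 146 → 85 → 50 → 13 → 169  (repeats 169)
565: 565 → 38 → 40 → 68 → 32 → 4 → 16 → 1  (reaches 1)
566: 566 → 49 → 10 → 100 → 52 → 25 → 82 → 29 → 170 → 200 → 208 → 169 → 181 → 146 → 85 → 50 → 13 → 169  (repeats 169)
567: 567 → 62 → 205 → 313 → 91 → 146 → 85 → 50 → 13 → 169 → 181 → 146  (repeats 146)
base-16 happy: 565

1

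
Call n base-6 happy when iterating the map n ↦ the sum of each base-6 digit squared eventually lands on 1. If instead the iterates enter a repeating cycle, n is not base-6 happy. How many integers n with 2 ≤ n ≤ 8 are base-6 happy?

1

2: 2 → 4 → 16 → 20 → 13 → 5 → 25 → 17 → 29 → 41 → 26 → 20  — not base-6 happy
3: 3 → 9 → 10 → 17 → 29 → 41 → 26 → 20 → 13 → 5 → 25 → 17  — not base-6 happy
4: 4 → 16 → 20 → 13 → 5 → 25 → 17 → 29 → 41 → 26 → 20  — not base-6 happy
5: 5 → 25 → 17 → 29 → 41 → 26 → 20 → 13 → 5  — not base-6 happy
6: 6 → 1  — base-6 happy
7: 7 → 2 → 4 → 16 → 20 → 13 → 5 → 25 → 17 → 29 → 41 → 26 → 20  — not base-6 happy
8: 8 → 5 → 25 → 17 → 29 → 41 → 26 → 20 → 13 → 5  — not base-6 happy
base-6 happy: 6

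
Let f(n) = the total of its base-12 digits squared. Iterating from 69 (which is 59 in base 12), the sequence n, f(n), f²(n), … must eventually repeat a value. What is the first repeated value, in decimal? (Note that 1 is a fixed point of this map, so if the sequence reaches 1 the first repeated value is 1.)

164

69 = (5,9)_12 → 5² + 9² = 25 + 81 = 106
106 = (8,10)_12 → 8² + 10² = 64 + 100 = 164
164 = (1,1,8)_12 → 1² + 1² + 8² = 1 + 1 + 64 = 66
66 = (5,6)_12 → 5² + 6² = 25 + 36 = 61
61 = (5,1)_12 → 5² + 1² = 25 + 1 = 26
26 = (2,2)_12 → 2² + 2² = 4 + 4 = 8
8 = (8)_12 → 8² = 64
64 = (5,4)_12 → 5² + 4² = 25 + 16 = 41
41 = (3,5)_12 → 3² + 5² = 9 + 25 = 34
34 = (2,10)_12 → 2² + 10² = 4 + 100 = 104
104 = (8,8)_12 → 8² + 8² = 64 + 64 = 128
128 = (10,8)_12 → 10² + 8² = 100 + 64 = 164  — 164 already appeared earlier.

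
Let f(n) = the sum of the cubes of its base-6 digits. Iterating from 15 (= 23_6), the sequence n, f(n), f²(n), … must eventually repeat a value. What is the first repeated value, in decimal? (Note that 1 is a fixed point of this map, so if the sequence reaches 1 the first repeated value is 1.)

15 = (2,3)_6 → 2³ + 3³ = 8 + 27 = 35
35 = (5,5)_6 → 5³ + 5³ = 125 + 125 = 250
250 = (1,0,5,4)_6 → 1³ + 0³ + 5³ + 4³ = 1 + 0 + 125 + 64 = 190
190 = (5,1,4)_6 → 5³ + 1³ + 4³ = 125 + 1 + 64 = 190  — 190 already appeared earlier.

190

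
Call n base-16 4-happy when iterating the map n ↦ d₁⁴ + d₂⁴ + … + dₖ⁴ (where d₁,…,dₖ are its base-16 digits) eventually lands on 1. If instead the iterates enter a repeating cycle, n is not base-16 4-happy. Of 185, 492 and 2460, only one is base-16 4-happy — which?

2460

185: 185 → 21202 → 29218 → 2449 → 13123 → 499 → 50707 → 22114 → 3233 → 30737 → 6499 → 7939 → 50707  — repeats 50707 (not base-16 4-happy)
492: 492 → 59153 → 40819 → 59668 → 45234 → 29298 → 4834 → 38449 → 7939 → 50707 → 22114 → 3233 → 30737 → 6499 → 7939  — repeats 7939 (not base-16 4-happy)
2460: 2460 → 33858 → 4624 → 18 → 17 → 2 → 16 → 1  — reaches 1 (base-16 4-happy)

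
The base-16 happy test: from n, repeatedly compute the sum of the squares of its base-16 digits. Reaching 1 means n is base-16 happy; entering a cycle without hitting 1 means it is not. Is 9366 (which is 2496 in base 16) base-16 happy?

9366 = (2,4,9,6)_16 → 2² + 4² + 9² + 6² = 137
137 = (8,9)_16 → 8² + 9² = 145
145 = (9,1)_16 → 9² + 1² = 82
82 = (5,2)_16 → 5² + 2² = 29
29 = (1,13)_16 → 1² + 13² = 170
170 = (10,10)_16 → 10² + 10² = 200
200 = (12,8)_16 → 12² + 8² = 208
208 = (13,0)_16 → 13² + 0² = 169
169 = (10,9)_16 → 10² + 9² = 181
181 = (11,5)_16 → 11² + 5² = 146
146 = (9,2)_16 → 9² + 2² = 85
85 = (5,5)_16 → 5² + 5² = 50
50 = (3,2)_16 → 3² + 2² = 13
13 = (13)_16 → 13² = 169  — 169 already seen; the sequence cycles without reaching 1.

not base-16 happy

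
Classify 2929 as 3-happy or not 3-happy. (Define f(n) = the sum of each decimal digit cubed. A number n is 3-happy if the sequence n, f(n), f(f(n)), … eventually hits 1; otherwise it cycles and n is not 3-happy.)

not 3-happy

2929 → 1474
1474 → 472
472 → 415
415 → 190
190 → 730
730 → 370
370 → 370  — 370 already seen; the sequence cycles without reaching 1.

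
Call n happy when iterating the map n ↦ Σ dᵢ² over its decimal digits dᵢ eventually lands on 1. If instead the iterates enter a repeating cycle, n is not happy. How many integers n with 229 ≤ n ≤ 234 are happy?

229: 229 → 89 → 145 → 42 → 20 → 4 → 16 → 37 → 58 → 89  (repeats 89)
230: 230 → 13 → 10 → 1  (reaches 1)
231: 231 → 14 → 17 → 50 → 25 → 29 → 85 → 89 → 145 → 42 → 20 → 4 → 16 → 37 → 58 → 89  (repeats 89)
232: 232 → 17 → 50 → 25 → 29 → 85 → 89 → 145 → 42 → 20 → 4 → 16 → 37 → 58 → 89  (repeats 89)
233: 233 → 22 → 8 → 64 → 52 → 29 → 85 → 89 → 145 → 42 → 20 → 4 → 16 → 37 → 58 → 89  (repeats 89)
234: 234 → 29 → 85 → 89 → 145 → 42 → 20 → 4 → 16 → 37 → 58 → 89  (repeats 89)
happy: 230

1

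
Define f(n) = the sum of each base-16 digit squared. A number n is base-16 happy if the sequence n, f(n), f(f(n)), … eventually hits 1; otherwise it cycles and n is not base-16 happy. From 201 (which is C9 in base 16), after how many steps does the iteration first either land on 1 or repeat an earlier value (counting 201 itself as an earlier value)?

201 = (12,9)_16 → 12² + 9² = 144 + 81 = 225
225 = (14,1)_16 → 14² + 1² = 196 + 1 = 197
197 = (12,5)_16 → 12² + 5² = 144 + 25 = 169
169 = (10,9)_16 → 10² + 9² = 100 + 81 = 181
181 = (11,5)_16 → 11² + 5² = 121 + 25 = 146
146 = (9,2)_16 → 9² + 2² = 81 + 4 = 85
85 = (5,5)_16 → 5² + 5² = 25 + 25 = 50
50 = (3,2)_16 → 3² + 2² = 9 + 4 = 13
13 = (13)_16 → 13² = 169  — 169 repeats.
That took 9 steps.

9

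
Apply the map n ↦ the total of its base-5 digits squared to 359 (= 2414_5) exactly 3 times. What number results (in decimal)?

17

359 = (2,4,1,4)_5 → 2² + 4² + 1² + 4² = 4 + 16 + 1 + 16 = 37
37 = (1,2,2)_5 → 1² + 2² + 2² = 1 + 4 + 4 = 9
9 = (1,4)_5 → 1² + 4² = 1 + 16 = 17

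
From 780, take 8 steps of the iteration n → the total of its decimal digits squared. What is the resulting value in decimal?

780 → 113
113 → 11
11 → 2
2 → 4
4 → 16
16 → 37
37 → 58
58 → 89

89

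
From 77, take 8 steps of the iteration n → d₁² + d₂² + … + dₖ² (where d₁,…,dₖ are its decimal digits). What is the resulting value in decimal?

58

77 → 7² + 7² = 49 + 49 = 98
98 → 9² + 8² = 81 + 64 = 145
145 → 1² + 4² + 5² = 1 + 16 + 25 = 42
42 → 4² + 2² = 16 + 4 = 20
20 → 2² + 0² = 4 + 0 = 4
4 → 4² = 16
16 → 1² + 6² = 1 + 36 = 37
37 → 3² + 7² = 9 + 49 = 58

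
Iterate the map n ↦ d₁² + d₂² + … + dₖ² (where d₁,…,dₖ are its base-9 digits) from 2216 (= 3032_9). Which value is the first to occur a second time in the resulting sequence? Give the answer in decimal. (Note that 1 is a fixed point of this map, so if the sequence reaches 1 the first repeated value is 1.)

2216 = (3,0,3,2)_9 → 3² + 0² + 3² + 2² = 22
22 = (2,4)_9 → 2² + 4² = 20
20 = (2,2)_9 → 2² + 2² = 8
8 = (8)_9 → 8² = 64
64 = (7,1)_9 → 7² + 1² = 50
50 = (5,5)_9 → 5² + 5² = 50  — 50 already appeared earlier.

50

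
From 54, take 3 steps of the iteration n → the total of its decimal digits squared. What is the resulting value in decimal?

50

54 → 41
41 → 17
17 → 50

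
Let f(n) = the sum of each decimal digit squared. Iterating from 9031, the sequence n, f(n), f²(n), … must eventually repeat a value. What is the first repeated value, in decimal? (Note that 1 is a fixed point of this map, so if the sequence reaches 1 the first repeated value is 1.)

1

9031 → 9² + 0² + 3² + 1² = 91
91 → 9² + 1² = 82
82 → 8² + 2² = 68
68 → 6² + 8² = 100
100 → 1² + 0² + 0² = 1  — reached the fixed point 1.
1 → 1, so 1 is the first repeated value.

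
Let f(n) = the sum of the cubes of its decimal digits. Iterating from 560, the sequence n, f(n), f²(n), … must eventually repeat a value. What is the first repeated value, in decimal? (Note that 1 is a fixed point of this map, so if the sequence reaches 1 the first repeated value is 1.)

371

560 → 5³ + 6³ + 0³ = 125 + 216 + 0 = 341
341 → 3³ + 4³ + 1³ = 27 + 64 + 1 = 92
92 → 9³ + 2³ = 729 + 8 = 737
737 → 7³ + 3³ + 7³ = 343 + 27 + 343 = 713
713 → 7³ + 1³ + 3³ = 343 + 1 + 27 = 371
371 → 3³ + 7³ + 1³ = 27 + 343 + 1 = 371  — 371 already appeared earlier.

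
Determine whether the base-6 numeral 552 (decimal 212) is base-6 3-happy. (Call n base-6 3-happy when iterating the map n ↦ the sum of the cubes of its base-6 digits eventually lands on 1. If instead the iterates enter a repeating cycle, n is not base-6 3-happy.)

212 = (5,5,2)_6 → 5³ + 5³ + 2³ = 258
258 = (1,1,1,0)_6 → 1³ + 1³ + 1³ + 0³ = 3
3 = (3)_6 → 3³ = 27
27 = (4,3)_6 → 4³ + 3³ = 91
91 = (2,3,1)_6 → 2³ + 3³ + 1³ = 36
36 = (1,0,0)_6 → 1³ + 0³ + 0³ = 1  — reached 1.

base-6 3-happy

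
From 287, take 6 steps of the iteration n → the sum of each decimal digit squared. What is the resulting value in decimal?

287 → 2² + 8² + 7² = 117
117 → 1² + 1² + 7² = 51
51 → 5² + 1² = 26
26 → 2² + 6² = 40
40 → 4² + 0² = 16
16 → 1² + 6² = 37

37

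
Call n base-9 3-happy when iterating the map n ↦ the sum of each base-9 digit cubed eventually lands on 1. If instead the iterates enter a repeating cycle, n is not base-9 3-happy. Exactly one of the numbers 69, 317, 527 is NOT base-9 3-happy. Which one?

317

69: 69 → 559 → 729 → 1  — reaches 1 (base-9 3-happy)
317: 317 → 547 → 775 → 127 → 127  — repeats 127 (not base-9 3-happy)
527: 527 → 405 → 125 → 577 → 345 → 99 → 9 → 1  — reaches 1 (base-9 3-happy)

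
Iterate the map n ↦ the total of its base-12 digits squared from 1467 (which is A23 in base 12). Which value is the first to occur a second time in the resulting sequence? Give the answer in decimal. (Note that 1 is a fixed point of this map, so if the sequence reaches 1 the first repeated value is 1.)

164

1467 = (10,2,3)_12 → 10² + 2² + 3² = 113
113 = (9,5)_12 → 9² + 5² = 106
106 = (8,10)_12 → 8² + 10² = 164
164 = (1,1,8)_12 → 1² + 1² + 8² = 66
66 = (5,6)_12 → 5² + 6² = 61
61 = (5,1)_12 → 5² + 1² = 26
26 = (2,2)_12 → 2² + 2² = 8
8 = (8)_12 → 8² = 64
64 = (5,4)_12 → 5² + 4² = 41
41 = (3,5)_12 → 3² + 5² = 34
34 = (2,10)_12 → 2² + 10² = 104
104 = (8,8)_12 → 8² + 8² = 128
128 = (10,8)_12 → 10² + 8² = 164  — 164 already appeared earlier.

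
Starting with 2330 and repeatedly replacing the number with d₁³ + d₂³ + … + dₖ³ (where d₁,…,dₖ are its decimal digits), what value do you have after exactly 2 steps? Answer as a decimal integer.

224

2330 → 2³ + 3³ + 3³ + 0³ = 8 + 27 + 27 + 0 = 62
62 → 6³ + 2³ = 216 + 8 = 224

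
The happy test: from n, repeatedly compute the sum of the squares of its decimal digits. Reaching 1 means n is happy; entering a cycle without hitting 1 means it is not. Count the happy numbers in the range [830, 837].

2

830: 830 → 73 → 58 → 89 → 145 → 42 → 20 → 4 → 16 → 37 → 58  (repeats 58)
831: 831 → 74 → 65 → 61 → 37 → 58 → 89 → 145 → 42 → 20 → 4 → 16 → 37  (repeats 37)
832: 832 → 77 → 98 → 145 → 42 → 20 → 4 → 16 → 37 → 58 → 89 → 145  (repeats 145)
833: 833 → 82 → 68 → 100 → 1  (reaches 1)
834: 834 → 89 → 145 → 42 → 20 → 4 → 16 → 37 → 58 → 89  (repeats 89)
835: 835 → 98 → 145 → 42 → 20 → 4 → 16 → 37 → 58 → 89 → 145  (repeats 145)
836: 836 → 109 → 82 → 68 → 100 → 1  (reaches 1)
837: 837 → 122 → 9 → 81 → 65 → 61 → 37 → 58 → 89 → 145 → 42 → 20 → 4 → 16 → 37  (repeats 37)
happy: 833, 836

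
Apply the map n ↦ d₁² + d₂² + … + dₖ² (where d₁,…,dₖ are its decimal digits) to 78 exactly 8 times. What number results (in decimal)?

89

78 → 113
113 → 11
11 → 2
2 → 4
4 → 16
16 → 37
37 → 58
58 → 89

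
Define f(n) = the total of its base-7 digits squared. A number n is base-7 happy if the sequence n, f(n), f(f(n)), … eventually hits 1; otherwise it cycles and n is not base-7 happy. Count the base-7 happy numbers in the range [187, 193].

1

187: 187 → 59 → 11 → 17 → 13 → 37 → 29 → 17  — not base-7 happy
188: 188 → 70 → 10 → 10  — not base-7 happy
189: 189 → 45 → 45  — not base-7 happy
190: 190 → 46 → 52 → 10 → 10  — not base-7 happy
191: 191 → 49 → 1  — base-7 happy
192: 192 → 54 → 26 → 34 → 52 → 10 → 10  — not base-7 happy
193: 193 → 61 → 27 → 45 → 45  — not base-7 happy
base-7 happy: 191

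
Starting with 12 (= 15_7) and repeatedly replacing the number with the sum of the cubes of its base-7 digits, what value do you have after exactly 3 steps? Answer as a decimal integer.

12 = (1,5)_7 → 1³ + 5³ = 126
126 = (2,4,0)_7 → 2³ + 4³ + 0³ = 72
72 = (1,3,2)_7 → 1³ + 3³ + 2³ = 36

36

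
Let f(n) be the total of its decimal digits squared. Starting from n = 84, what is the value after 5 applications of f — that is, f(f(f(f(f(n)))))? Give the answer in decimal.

85

84 → 8² + 4² = 64 + 16 = 80
80 → 8² + 0² = 64 + 0 = 64
64 → 6² + 4² = 36 + 16 = 52
52 → 5² + 2² = 25 + 4 = 29
29 → 2² + 9² = 4 + 81 = 85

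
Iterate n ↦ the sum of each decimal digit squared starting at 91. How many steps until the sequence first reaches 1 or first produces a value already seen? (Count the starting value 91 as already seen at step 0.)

91 → 9² + 1² = 82
82 → 8² + 2² = 68
68 → 6² + 8² = 100
100 → 1² + 0² + 0² = 1  — reached 1.
That took 4 steps.

4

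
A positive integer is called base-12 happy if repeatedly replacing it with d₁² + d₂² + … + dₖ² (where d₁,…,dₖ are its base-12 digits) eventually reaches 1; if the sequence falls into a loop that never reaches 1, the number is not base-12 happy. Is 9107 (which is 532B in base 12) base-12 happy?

not base-12 happy

9107 = (5,3,2,11)_12 → 5² + 3² + 2² + 11² = 159
159 = (1,1,3)_12 → 1² + 1² + 3² = 11
11 = (11)_12 → 11² = 121
121 = (10,1)_12 → 10² + 1² = 101
101 = (8,5)_12 → 8² + 5² = 89
89 = (7,5)_12 → 7² + 5² = 74
74 = (6,2)_12 → 6² + 2² = 40
40 = (3,4)_12 → 3² + 4² = 25
25 = (2,1)_12 → 2² + 1² = 5
5 = (5)_12 → 5² = 25  — 25 already seen; the sequence cycles without reaching 1.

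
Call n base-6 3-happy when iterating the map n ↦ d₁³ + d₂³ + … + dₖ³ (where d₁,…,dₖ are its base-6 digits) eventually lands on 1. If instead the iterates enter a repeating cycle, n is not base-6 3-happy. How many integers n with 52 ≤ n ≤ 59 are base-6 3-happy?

52: 52 → 73 → 9 → 28 → 128 → 62 → 73  (repeats 73)
53: 53 → 134 → 99 → 99  (repeats 99)
54: 54 → 28 → 128 → 62 → 73 → 9 → 28  (repeats 28)
55: 55 → 29 → 189 → 153 → 92 → 43 → 3 → 27 → 91 → 36 → 1  (reaches 1)
56: 56 → 36 → 1  (reaches 1)
57: 57 → 55 → 29 → 189 → 153 → 92 → 43 → 3 → 27 → 91 → 36 → 1  (reaches 1)
58: 58 → 92 → 43 → 3 → 27 → 91 → 36 → 1  (reaches 1)
59: 59 → 153 → 92 → 43 → 3 → 27 → 91 → 36 → 1  (reaches 1)
base-6 3-happy: 55, 56, 57, 58, 59

5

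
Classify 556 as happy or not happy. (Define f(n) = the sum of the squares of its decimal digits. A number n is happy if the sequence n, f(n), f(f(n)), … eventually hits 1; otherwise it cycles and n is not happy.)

happy

556 → 5² + 5² + 6² = 25 + 25 + 36 = 86
86 → 8² + 6² = 64 + 36 = 100
100 → 1² + 0² + 0² = 1 + 0 + 0 = 1  — reached 1.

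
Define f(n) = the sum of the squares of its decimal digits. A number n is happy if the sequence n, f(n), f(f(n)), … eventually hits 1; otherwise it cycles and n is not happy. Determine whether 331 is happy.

happy

331 → 3² + 3² + 1² = 9 + 9 + 1 = 19
19 → 1² + 9² = 1 + 81 = 82
82 → 8² + 2² = 64 + 4 = 68
68 → 6² + 8² = 36 + 64 = 100
100 → 1² + 0² + 0² = 1 + 0 + 0 = 1  — reached 1.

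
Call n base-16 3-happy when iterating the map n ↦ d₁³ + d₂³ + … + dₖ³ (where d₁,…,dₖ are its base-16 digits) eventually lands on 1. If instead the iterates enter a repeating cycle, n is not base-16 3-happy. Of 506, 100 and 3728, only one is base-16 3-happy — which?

506: 506 → 4376 → 515 → 35 → 35  — repeats 35 (not base-16 3-happy)
100: 100 → 280 → 514 → 16 → 1  — reaches 1 (base-16 3-happy)
3728: 3728 → 3473 → 2927 → 4922 → 1055 → 3440 → 2540 → 5201 → 191 → 4706 → 233 → 3473  — repeats 3473 (not base-16 3-happy)

100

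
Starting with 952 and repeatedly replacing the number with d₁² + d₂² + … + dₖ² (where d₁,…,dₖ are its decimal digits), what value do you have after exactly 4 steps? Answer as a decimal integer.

952 → 9² + 5² + 2² = 81 + 25 + 4 = 110
110 → 1² + 1² + 0² = 1 + 1 + 0 = 2
2 → 2² = 4
4 → 4² = 16

16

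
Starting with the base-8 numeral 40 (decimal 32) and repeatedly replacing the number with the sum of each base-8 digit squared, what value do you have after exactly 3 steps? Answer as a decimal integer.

16

32 = (4,0)_8 → 4² + 0² = 16 + 0 = 16
16 = (2,0)_8 → 2² + 0² = 4 + 0 = 4
4 = (4)_8 → 4² = 16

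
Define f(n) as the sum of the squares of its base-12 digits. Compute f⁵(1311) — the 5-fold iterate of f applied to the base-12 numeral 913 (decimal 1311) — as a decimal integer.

1311 = (9,1,3)_12 → 9² + 1² + 3² = 81 + 1 + 9 = 91
91 = (7,7)_12 → 7² + 7² = 49 + 49 = 98
98 = (8,2)_12 → 8² + 2² = 64 + 4 = 68
68 = (5,8)_12 → 5² + 8² = 25 + 64 = 89
89 = (7,5)_12 → 7² + 5² = 49 + 25 = 74

74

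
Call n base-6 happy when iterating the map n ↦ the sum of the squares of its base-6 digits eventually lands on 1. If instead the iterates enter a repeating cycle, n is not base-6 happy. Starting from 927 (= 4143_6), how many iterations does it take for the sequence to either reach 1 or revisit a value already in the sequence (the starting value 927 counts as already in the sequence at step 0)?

13

927 = (4,1,4,3)_6 → 4² + 1² + 4² + 3² = 16 + 1 + 16 + 9 = 42
42 = (1,1,0)_6 → 1² + 1² + 0² = 1 + 1 + 0 = 2
2 = (2)_6 → 2² = 4
4 = (4)_6 → 4² = 16
16 = (2,4)_6 → 2² + 4² = 4 + 16 = 20
20 = (3,2)_6 → 3² + 2² = 9 + 4 = 13
13 = (2,1)_6 → 2² + 1² = 4 + 1 = 5
5 = (5)_6 → 5² = 25
25 = (4,1)_6 → 4² + 1² = 16 + 1 = 17
17 = (2,5)_6 → 2² + 5² = 4 + 25 = 29
29 = (4,5)_6 → 4² + 5² = 16 + 25 = 41
41 = (1,0,5)_6 → 1² + 0² + 5² = 1 + 0 + 25 = 26
26 = (4,2)_6 → 4² + 2² = 16 + 4 = 20  — 20 repeats.
That took 13 steps.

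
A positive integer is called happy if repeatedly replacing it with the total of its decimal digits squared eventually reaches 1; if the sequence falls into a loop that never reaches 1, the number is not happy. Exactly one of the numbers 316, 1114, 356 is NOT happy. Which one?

316: 316 → 46 → 52 → 29 → 85 → 89 → 145 → 42 → 20 → 4 → 16 → 37 → 58 → 89  — repeats 89 (not happy)
1114: 1114 → 19 → 82 → 68 → 100 → 1  — reaches 1 (happy)
356: 356 → 70 → 49 → 97 → 130 → 10 → 1  — reaches 1 (happy)

316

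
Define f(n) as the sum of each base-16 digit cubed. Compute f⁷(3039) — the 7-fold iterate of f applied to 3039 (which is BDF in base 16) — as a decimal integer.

3039 = (11,13,15)_16 → 11³ + 13³ + 15³ = 6903
6903 = (1,10,15,7)_16 → 1³ + 10³ + 15³ + 7³ = 4719
4719 = (1,2,6,15)_16 → 1³ + 2³ + 6³ + 15³ = 3600
3600 = (14,1,0)_16 → 14³ + 1³ + 0³ = 2745
2745 = (10,11,9)_16 → 10³ + 11³ + 9³ = 3060
3060 = (11,15,4)_16 → 11³ + 15³ + 4³ = 4770
4770 = (1,2,10,2)_16 → 1³ + 2³ + 10³ + 2³ = 1017

1017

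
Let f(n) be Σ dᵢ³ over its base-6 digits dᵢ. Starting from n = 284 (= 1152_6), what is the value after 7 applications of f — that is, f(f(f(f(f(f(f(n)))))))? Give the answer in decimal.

91

284 = (1,1,5,2)_6 → 135
135 = (3,4,3)_6 → 118
118 = (3,1,4)_6 → 92
92 = (2,3,2)_6 → 43
43 = (1,1,1)_6 → 3
3 = (3)_6 → 27
27 = (4,3)_6 → 91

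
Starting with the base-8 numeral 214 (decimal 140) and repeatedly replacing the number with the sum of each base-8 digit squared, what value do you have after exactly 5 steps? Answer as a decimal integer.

20

140 = (2,1,4)_8 → 2² + 1² + 4² = 4 + 1 + 16 = 21
21 = (2,5)_8 → 2² + 5² = 4 + 25 = 29
29 = (3,5)_8 → 3² + 5² = 9 + 25 = 34
34 = (4,2)_8 → 4² + 2² = 16 + 4 = 20
20 = (2,4)_8 → 2² + 4² = 4 + 16 = 20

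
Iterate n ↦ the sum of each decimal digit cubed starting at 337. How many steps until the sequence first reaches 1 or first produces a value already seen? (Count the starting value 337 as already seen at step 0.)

337 → 3³ + 3³ + 7³ = 27 + 27 + 343 = 397
397 → 3³ + 9³ + 7³ = 27 + 729 + 343 = 1099
1099 → 1³ + 0³ + 9³ + 9³ = 1 + 0 + 729 + 729 = 1459
1459 → 1³ + 4³ + 5³ + 9³ = 1 + 64 + 125 + 729 = 919
919 → 9³ + 1³ + 9³ = 729 + 1 + 729 = 1459  — 1459 repeats.
That took 5 steps.

5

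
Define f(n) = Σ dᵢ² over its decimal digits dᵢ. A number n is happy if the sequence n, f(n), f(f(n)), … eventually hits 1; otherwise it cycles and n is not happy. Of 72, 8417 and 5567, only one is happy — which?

72: 72 → 53 → 34 → 25 → 29 → 85 → 89 → 145 → 42 → 20 → 4 → 16 → 37 → 58 → 89  — repeats 89 (not happy)
8417: 8417 → 130 → 10 → 1  — reaches 1 (happy)
5567: 5567 → 135 → 35 → 34 → 25 → 29 → 85 → 89 → 145 → 42 → 20 → 4 → 16 → 37 → 58 → 89  — repeats 89 (not happy)

8417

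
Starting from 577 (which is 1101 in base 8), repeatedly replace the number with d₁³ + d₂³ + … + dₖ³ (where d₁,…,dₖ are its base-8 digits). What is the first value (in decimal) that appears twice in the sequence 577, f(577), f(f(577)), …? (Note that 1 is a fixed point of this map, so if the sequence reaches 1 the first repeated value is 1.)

577 = (1,1,0,1)_8 → 3
3 = (3)_8 → 27
27 = (3,3)_8 → 54
54 = (6,6)_8 → 432
432 = (6,6,0)_8 → 432  — 432 already appeared earlier.

432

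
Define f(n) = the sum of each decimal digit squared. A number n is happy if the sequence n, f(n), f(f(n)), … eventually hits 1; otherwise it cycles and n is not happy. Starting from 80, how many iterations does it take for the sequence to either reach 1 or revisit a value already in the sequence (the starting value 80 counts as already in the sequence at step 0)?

80 → 8² + 0² = 64
64 → 6² + 4² = 52
52 → 5² + 2² = 29
29 → 2² + 9² = 85
85 → 8² + 5² = 89
89 → 8² + 9² = 145
145 → 1² + 4² + 5² = 42
42 → 4² + 2² = 20
20 → 2² + 0² = 4
4 → 4² = 16
16 → 1² + 6² = 37
37 → 3² + 7² = 58
58 → 5² + 8² = 89  — 89 repeats.
That took 13 steps.

13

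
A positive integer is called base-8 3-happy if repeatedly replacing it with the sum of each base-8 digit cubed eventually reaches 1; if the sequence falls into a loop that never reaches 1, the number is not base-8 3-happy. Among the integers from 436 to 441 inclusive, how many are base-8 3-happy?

1

436: 436 → 496 → 559 → 469 → 476 → 434 → 440 → 559  — not base-8 3-happy
437: 437 → 557 → 251 → 397 → 342 → 349 → 277 → 197 → 152 → 35 → 91 → 55 → 559 → 469 → 476 → 434 → 440 → 559  — not base-8 3-happy
438: 438 → 648 → 10 → 9 → 2 → 8 → 1  — base-8 3-happy
439: 439 → 775 → 408 → 243 → 270 → 281 → 92 → 92  — not base-8 3-happy
440: 440 → 559 → 469 → 476 → 434 → 440  — not base-8 3-happy
441: 441 → 560 → 217 → 55 → 559 → 469 → 476 → 434 → 440 → 559  — not base-8 3-happy
base-8 3-happy: 438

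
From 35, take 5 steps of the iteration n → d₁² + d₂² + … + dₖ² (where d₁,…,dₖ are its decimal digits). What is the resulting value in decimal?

89

35 → 3² + 5² = 9 + 25 = 34
34 → 3² + 4² = 9 + 16 = 25
25 → 2² + 5² = 4 + 25 = 29
29 → 2² + 9² = 4 + 81 = 85
85 → 8² + 5² = 64 + 25 = 89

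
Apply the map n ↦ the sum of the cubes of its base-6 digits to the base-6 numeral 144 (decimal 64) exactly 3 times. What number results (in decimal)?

36

64 = (1,4,4)_6 → 129
129 = (3,3,3)_6 → 81
81 = (2,1,3)_6 → 36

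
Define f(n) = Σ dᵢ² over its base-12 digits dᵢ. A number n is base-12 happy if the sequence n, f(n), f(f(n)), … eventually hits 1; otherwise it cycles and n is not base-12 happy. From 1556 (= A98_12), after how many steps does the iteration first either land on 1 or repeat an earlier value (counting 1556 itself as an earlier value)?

7

1556 = (10,9,8)_12 → 10² + 9² + 8² = 100 + 81 + 64 = 245
245 = (1,8,5)_12 → 1² + 8² + 5² = 1 + 64 + 25 = 90
90 = (7,6)_12 → 7² + 6² = 49 + 36 = 85
85 = (7,1)_12 → 7² + 1² = 49 + 1 = 50
50 = (4,2)_12 → 4² + 2² = 16 + 4 = 20
20 = (1,8)_12 → 1² + 8² = 1 + 64 = 65
65 = (5,5)_12 → 5² + 5² = 25 + 25 = 50  — 50 repeats.
That took 7 steps.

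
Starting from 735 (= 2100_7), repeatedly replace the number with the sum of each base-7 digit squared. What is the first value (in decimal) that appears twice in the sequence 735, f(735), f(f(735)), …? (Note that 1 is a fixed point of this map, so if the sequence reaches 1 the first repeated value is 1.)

735 = (2,1,0,0)_7 → 2² + 1² + 0² + 0² = 4 + 1 + 0 + 0 = 5
5 = (5)_7 → 5² = 25
25 = (3,4)_7 → 3² + 4² = 9 + 16 = 25  — 25 already appeared earlier.

25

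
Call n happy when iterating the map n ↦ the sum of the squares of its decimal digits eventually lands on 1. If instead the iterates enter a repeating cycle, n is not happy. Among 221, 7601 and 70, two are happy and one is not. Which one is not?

221

221: 221 → 9 → 81 → 65 → 61 → 37 → 58 → 89 → 145 → 42 → 20 → 4 → 16 → 37  — repeats 37 (not happy)
7601: 7601 → 86 → 100 → 1  — reaches 1 (happy)
70: 70 → 49 → 97 → 130 → 10 → 1  — reaches 1 (happy)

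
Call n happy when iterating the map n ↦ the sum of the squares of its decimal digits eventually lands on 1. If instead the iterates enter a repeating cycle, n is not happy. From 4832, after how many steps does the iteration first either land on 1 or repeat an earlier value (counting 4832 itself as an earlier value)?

14

4832 → 4² + 8² + 3² + 2² = 93
93 → 9² + 3² = 90
90 → 9² + 0² = 81
81 → 8² + 1² = 65
65 → 6² + 5² = 61
61 → 6² + 1² = 37
37 → 3² + 7² = 58
58 → 5² + 8² = 89
89 → 8² + 9² = 145
145 → 1² + 4² + 5² = 42
42 → 4² + 2² = 20
20 → 2² + 0² = 4
4 → 4² = 16
16 → 1² + 6² = 37  — 37 repeats.
That took 14 steps.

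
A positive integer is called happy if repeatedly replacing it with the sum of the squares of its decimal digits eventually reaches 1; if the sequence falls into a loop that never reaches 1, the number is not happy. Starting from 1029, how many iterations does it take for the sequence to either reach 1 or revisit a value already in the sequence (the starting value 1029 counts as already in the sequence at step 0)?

3

1029 → 1² + 0² + 2² + 9² = 86
86 → 8² + 6² = 100
100 → 1² + 0² + 0² = 1  — reached 1.
That took 3 steps.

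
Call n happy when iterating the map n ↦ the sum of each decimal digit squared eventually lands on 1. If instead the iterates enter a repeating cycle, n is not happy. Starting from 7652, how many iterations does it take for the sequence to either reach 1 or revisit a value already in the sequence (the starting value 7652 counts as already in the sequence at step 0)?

7652 → 114
114 → 18
18 → 65
65 → 61
61 → 37
37 → 58
58 → 89
89 → 145
145 → 42
42 → 20
20 → 4
4 → 16
16 → 37  — 37 repeats.
That took 13 steps.

13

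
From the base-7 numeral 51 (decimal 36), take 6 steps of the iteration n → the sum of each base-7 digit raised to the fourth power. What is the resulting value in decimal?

36 = (5,1)_7 → 626
626 = (1,5,5,3)_7 → 1332
1332 = (3,6,1,2)_7 → 1394
1394 = (4,0,3,1)_7 → 338
338 = (6,6,2)_7 → 2608
2608 = (1,0,4,1,4)_7 → 514

514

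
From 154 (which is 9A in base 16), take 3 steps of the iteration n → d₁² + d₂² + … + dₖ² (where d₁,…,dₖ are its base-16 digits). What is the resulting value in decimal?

154 = (9,10)_16 → 9² + 10² = 181
181 = (11,5)_16 → 11² + 5² = 146
146 = (9,2)_16 → 9² + 2² = 85

85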